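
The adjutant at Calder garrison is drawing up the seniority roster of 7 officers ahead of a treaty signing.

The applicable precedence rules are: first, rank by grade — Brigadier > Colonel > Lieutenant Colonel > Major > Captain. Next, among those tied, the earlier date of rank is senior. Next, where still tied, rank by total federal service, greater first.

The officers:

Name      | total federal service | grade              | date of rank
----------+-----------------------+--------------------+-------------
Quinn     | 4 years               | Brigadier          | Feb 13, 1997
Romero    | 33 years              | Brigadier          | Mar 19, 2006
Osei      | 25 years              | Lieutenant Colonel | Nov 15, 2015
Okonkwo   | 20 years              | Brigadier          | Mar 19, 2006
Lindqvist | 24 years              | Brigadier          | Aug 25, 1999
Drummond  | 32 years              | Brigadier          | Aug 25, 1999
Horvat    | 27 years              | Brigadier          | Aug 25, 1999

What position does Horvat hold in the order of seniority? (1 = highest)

By grade: Quinn, Drummond, Horvat, Lindqvist, Romero and Okonkwo (Brigadier); then Osei (Lieutenant Colonel).
Among Quinn, Drummond, Horvat, Lindqvist, Romero and Okonkwo, by date of rank (earlier first): Quinn (Feb 13, 1997) before Drummond, Horvat and Lindqvist (Aug 25, 1999) before Romero and Okonkwo (Mar 19, 2006).
Among Drummond, Horvat and Lindqvist, by total federal service (higher first): Drummond (32 years) before Horvat (27 years) before Lindqvist (24 years).
Among Romero and Okonkwo, by total federal service (higher first): Romero (33 years) before Okonkwo (20 years).
Order: Quinn, Drummond, Horvat, Lindqvist, Romero, Okonkwo, Osei. So position 3.

3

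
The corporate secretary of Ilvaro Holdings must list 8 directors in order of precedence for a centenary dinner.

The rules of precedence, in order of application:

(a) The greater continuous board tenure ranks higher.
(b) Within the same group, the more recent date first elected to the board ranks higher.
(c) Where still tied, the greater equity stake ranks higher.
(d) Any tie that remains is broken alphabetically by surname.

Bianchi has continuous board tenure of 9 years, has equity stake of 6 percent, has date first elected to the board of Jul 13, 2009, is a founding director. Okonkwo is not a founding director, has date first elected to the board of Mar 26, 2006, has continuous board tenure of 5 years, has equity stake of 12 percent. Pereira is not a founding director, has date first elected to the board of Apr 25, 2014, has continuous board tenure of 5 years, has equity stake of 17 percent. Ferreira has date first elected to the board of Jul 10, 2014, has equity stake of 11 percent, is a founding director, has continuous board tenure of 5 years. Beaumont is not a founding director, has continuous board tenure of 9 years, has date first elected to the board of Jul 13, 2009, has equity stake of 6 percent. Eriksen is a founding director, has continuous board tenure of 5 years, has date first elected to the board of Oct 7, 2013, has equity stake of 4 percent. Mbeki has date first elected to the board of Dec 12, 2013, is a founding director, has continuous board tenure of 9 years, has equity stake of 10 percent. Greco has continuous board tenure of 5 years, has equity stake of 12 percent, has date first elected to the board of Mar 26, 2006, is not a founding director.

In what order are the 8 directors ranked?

Mbeki, Beaumont, Bianchi, Ferreira, Pereira, Eriksen, Greco, Okonkwo

By continuous board tenure (higher first): Mbeki, Beaumont and Bianchi (each 9 years); then Ferreira, Pereira, Eriksen, Greco and Okonkwo (each 5 years).
Among Mbeki, Beaumont and Bianchi, by date first elected to the board (later first): Mbeki (Dec 12, 2013) before Beaumont and Bianchi (Jul 13, 2009).
Beaumont and Bianchi both have equity stake 6 percent, so the next rule applies.
Among Beaumont and Bianchi, alphabetically by surname: Beaumont before Bianchi.
Among Ferreira, Pereira, Eriksen, Greco and Okonkwo, by date first elected to the board (later first): Ferreira (Jul 10, 2014) before Pereira (Apr 25, 2014) before Eriksen (Oct 7, 2013) before Greco and Okonkwo (Mar 26, 2006).
Greco and Okonkwo both have equity stake 12 percent, so the next rule applies.
Among Greco and Okonkwo, alphabetically by surname: Greco before Okonkwo.
Full order: Mbeki, Beaumont, Bianchi, Ferreira, Pereira, Eriksen, Greco, Okonkwo.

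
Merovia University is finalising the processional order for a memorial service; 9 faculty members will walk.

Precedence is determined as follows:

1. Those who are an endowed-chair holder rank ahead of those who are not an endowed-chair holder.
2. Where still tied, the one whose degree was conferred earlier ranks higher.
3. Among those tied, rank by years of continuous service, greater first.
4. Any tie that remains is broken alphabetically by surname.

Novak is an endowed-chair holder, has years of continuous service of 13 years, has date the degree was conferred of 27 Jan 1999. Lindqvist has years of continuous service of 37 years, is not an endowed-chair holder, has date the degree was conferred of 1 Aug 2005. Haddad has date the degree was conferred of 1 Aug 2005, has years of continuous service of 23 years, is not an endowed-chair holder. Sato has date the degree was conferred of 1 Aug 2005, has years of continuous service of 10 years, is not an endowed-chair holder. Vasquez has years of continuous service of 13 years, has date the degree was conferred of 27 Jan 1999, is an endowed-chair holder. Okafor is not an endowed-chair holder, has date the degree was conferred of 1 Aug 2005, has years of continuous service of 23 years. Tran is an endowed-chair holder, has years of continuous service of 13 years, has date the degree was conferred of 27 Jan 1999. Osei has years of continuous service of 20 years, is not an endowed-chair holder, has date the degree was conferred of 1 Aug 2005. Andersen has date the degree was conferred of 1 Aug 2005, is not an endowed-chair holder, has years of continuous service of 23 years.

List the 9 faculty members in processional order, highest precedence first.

Novak, Tran, Vasquez, Lindqvist, Andersen, Haddad, Okafor, Osei, Sato

By the first rule: Novak, Tran and Vasquez (each an endowed-chair holder); then Lindqvist, Andersen, Haddad, Okafor, Osei and Sato (each not an endowed-chair holder).
Novak, Tran and Vasquez all have date the degree was conferred 27 Jan 1999, so the next rule applies.
Novak, Tran and Vasquez all have years of continuous service 13 years, so the next rule applies.
Among Novak, Tran and Vasquez, alphabetically by surname: Novak before Tran before Vasquez.
Lindqvist, Andersen, Haddad, Okafor, Osei and Sato all have date the degree was conferred 1 Aug 2005, so the next rule applies.
Among Lindqvist, Andersen, Haddad, Okafor, Osei and Sato, by years of continuous service (higher first): Lindqvist (37 years) before Andersen, Haddad and Okafor (23 years) before Osei (20 years) before Sato (10 years).
Among Andersen, Haddad and Okafor, alphabetically by surname: Andersen before Haddad before Okafor.
Full order: Novak, Tran, Vasquez, Lindqvist, Andersen, Haddad, Okafor, Osei, Sato.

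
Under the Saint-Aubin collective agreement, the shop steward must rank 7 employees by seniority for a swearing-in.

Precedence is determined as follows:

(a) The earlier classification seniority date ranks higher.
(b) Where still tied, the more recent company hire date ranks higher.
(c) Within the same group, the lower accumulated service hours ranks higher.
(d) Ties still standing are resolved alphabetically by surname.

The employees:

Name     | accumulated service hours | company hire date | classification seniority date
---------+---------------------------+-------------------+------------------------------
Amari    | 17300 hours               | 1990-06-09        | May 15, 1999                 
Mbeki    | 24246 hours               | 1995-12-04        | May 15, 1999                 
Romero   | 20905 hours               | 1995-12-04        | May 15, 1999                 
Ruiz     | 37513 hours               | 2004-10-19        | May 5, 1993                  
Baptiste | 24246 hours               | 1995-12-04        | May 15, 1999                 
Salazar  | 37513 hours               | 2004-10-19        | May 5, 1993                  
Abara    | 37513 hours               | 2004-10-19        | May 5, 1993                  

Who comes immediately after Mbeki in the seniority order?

By classification seniority date (earlier first): Abara, Ruiz and Salazar (each May 5, 1993); then Romero, Baptiste, Mbeki and Amari (each May 15, 1999).
Abara, Ruiz and Salazar all have company hire date 2004-10-19, so the next rule applies.
Abara, Ruiz and Salazar all have accumulated service hours 37513 hours, so the next rule applies.
Among Abara, Ruiz and Salazar, alphabetically by surname: Abara before Ruiz before Salazar.
Among Romero, Baptiste, Mbeki and Amari, by company hire date (later first): Romero, Baptiste and Mbeki (1995-12-04) before Amari (1990-06-09).
Among Romero, Baptiste and Mbeki, by accumulated service hours (lower first): Romero (20905 hours) before Baptiste and Mbeki (24246 hours).
Among Baptiste and Mbeki, alphabetically by surname: Baptiste before Mbeki.
Order: Abara, Ruiz, Salazar, Romero, Baptiste, Mbeki, Amari.

Amari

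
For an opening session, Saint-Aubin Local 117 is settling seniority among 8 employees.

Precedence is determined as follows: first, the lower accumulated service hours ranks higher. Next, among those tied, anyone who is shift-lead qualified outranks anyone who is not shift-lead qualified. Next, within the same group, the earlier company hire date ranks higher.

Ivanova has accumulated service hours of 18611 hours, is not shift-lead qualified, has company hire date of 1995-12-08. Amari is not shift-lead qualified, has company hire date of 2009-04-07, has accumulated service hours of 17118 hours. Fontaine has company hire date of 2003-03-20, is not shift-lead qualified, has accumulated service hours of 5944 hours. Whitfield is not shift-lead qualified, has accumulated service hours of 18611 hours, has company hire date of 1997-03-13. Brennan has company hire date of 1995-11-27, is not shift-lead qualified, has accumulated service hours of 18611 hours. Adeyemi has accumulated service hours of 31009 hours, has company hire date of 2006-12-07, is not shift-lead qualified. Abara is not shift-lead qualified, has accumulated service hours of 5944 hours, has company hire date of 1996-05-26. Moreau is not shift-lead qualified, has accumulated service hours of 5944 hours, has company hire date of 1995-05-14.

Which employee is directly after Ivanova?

Whitfield

By accumulated service hours (lower first): Moreau, Abara and Fontaine (each 5944 hours); then Amari (17118 hours); then Brennan, Ivanova and Whitfield (each 18611 hours); then Adeyemi (31009 hours).
Moreau, Abara and Fontaine are each not shift-lead qualified, so the next rule applies.
Among Moreau, Abara and Fontaine, by company hire date (earlier first): Moreau (1995-05-14) before Abara (1996-05-26) before Fontaine (2003-03-20).
Brennan, Ivanova and Whitfield are each not shift-lead qualified, so the next rule applies.
Among Brennan, Ivanova and Whitfield, by company hire date (earlier first): Brennan (1995-11-27) before Ivanova (1995-12-08) before Whitfield (1997-03-13).
Order: Moreau, Abara, Fontaine, Amari, Brennan, Ivanova, Whitfield, Adeyemi.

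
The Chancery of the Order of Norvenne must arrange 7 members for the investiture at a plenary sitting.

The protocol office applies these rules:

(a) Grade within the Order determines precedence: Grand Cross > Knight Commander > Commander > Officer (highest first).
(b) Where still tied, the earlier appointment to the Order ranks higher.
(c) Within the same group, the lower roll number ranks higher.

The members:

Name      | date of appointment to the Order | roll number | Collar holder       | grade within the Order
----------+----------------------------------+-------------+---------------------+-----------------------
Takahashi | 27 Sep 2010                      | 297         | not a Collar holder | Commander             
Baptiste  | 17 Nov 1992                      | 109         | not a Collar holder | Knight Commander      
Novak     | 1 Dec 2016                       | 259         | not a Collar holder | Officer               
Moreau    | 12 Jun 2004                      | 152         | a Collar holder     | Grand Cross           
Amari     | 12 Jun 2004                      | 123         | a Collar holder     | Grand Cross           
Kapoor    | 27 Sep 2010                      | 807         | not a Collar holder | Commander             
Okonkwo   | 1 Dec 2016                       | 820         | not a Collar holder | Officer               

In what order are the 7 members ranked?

Amari, Moreau, Baptiste, Takahashi, Kapoor, Novak, Okonkwo

By grade within the Order: Amari and Moreau (Grand Cross); then Baptiste (Knight Commander); then Takahashi and Kapoor (Commander); then Novak and Okonkwo (Officer).
Amari and Moreau both have date of appointment to the Order 12 Jun 2004, so the next rule applies.
Among Amari and Moreau, by roll number (lower first): Amari (123) before Moreau (152).
Takahashi and Kapoor both have date of appointment to the Order 27 Sep 2010, so the next rule applies.
Among Takahashi and Kapoor, by roll number (lower first): Takahashi (297) before Kapoor (807).
Novak and Okonkwo both have date of appointment to the Order 1 Dec 2016, so the next rule applies.
Among Novak and Okonkwo, by roll number (lower first): Novak (259) before Okonkwo (820).
Full order: Amari, Moreau, Baptiste, Takahashi, Kapoor, Novak, Okonkwo.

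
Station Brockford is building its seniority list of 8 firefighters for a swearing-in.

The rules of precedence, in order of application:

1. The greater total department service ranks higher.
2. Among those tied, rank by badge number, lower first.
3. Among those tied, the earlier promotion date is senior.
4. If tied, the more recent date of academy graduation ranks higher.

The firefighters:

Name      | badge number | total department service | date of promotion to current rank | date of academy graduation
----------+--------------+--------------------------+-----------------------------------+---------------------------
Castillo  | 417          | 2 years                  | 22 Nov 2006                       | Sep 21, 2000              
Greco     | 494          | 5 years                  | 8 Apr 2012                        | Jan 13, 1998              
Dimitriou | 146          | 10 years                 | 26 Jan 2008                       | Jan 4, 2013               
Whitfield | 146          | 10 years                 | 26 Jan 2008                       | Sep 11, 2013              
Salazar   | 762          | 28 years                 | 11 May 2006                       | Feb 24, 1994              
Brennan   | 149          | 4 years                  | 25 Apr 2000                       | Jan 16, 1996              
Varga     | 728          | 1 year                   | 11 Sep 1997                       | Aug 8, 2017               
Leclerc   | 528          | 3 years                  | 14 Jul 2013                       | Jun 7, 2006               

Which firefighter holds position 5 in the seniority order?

By total department service (higher first): Salazar (28 years); then Whitfield and Dimitriou (both 10 years); then Greco (5 years); then Brennan (4 years); then Leclerc (3 years); then Castillo (2 years); then Varga (1 year).
Whitfield and Dimitriou both have badge number 146, so the next rule applies.
Whitfield and Dimitriou both have date of promotion to current rank 26 Jan 2008, so the next rule applies.
Among Whitfield and Dimitriou, by date of academy graduation (later first): Whitfield (Sep 11, 2013) before Dimitriou (Jan 4, 2013).
Order: Salazar, Whitfield, Dimitriou, Greco, Brennan, Leclerc, Castillo, Varga.

Brennan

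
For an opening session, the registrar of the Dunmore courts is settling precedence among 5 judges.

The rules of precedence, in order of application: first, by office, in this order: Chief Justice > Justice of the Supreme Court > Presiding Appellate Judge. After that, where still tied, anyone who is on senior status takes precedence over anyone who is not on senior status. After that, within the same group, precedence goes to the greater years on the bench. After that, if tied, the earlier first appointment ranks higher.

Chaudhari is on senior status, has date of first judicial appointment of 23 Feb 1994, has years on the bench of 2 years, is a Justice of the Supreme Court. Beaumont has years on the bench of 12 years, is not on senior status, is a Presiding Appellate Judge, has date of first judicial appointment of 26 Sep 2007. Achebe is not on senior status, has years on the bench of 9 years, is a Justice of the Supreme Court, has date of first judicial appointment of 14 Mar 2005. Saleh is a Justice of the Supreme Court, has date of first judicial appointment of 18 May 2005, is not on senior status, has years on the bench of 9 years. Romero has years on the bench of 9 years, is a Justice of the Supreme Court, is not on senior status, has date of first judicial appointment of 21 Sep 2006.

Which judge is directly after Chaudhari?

By office: Chaudhari, Achebe, Saleh and Romero (Justice of the Supreme Court); then Beaumont (Presiding Appellate Judge).
Among Chaudhari, Achebe, Saleh and Romero, on senior status before not on senior status: Chaudhari (on senior status) before Achebe, Saleh and Romero (not on senior status).
Achebe, Saleh and Romero all have years on the bench 9 years, so the next rule applies.
Among Achebe, Saleh and Romero, by date of first judicial appointment (earlier first): Achebe (14 Mar 2005) before Saleh (18 May 2005) before Romero (21 Sep 2006).
Order: Chaudhari, Achebe, Saleh, Romero, Beaumont.

Achebe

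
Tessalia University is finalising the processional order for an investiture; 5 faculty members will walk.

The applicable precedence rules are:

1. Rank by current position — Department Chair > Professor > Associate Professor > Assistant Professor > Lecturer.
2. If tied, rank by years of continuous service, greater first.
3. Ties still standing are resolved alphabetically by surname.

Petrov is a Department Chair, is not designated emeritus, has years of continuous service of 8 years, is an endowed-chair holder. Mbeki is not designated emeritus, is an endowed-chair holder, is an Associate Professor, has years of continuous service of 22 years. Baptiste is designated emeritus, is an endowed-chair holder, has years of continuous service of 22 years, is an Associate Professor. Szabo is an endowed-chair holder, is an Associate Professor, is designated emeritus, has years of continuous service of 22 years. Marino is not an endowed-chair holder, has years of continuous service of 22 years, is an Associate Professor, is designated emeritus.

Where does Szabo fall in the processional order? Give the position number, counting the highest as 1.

By current position: Petrov (Department Chair); then Baptiste, Marino, Mbeki and Szabo (Associate Professor).
Baptiste, Marino, Mbeki and Szabo all have years of continuous service 22 years, so the next rule applies.
Among Baptiste, Marino, Mbeki and Szabo, alphabetically by surname: Baptiste before Marino before Mbeki before Szabo.
Order: Petrov, Baptiste, Marino, Mbeki, Szabo. So position 5.

5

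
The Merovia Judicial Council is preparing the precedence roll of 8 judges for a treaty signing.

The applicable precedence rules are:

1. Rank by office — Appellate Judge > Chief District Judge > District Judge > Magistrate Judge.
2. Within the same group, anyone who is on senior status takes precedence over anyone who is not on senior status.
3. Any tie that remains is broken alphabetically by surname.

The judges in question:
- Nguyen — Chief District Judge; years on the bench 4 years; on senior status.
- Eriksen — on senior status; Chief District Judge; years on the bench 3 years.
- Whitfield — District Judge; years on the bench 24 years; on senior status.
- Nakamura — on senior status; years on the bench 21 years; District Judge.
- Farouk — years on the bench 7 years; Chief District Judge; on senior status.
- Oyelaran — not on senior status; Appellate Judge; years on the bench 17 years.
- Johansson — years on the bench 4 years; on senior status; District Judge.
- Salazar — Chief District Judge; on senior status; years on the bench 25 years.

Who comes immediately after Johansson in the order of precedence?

Nakamura

By office: Oyelaran (Appellate Judge); then Eriksen, Farouk, Nguyen and Salazar (Chief District Judge); then Johansson, Nakamura and Whitfield (District Judge).
Eriksen, Farouk, Nguyen and Salazar are each on senior status, so the next rule applies.
Among Eriksen, Farouk, Nguyen and Salazar, alphabetically by surname: Eriksen before Farouk before Nguyen before Salazar.
Johansson, Nakamura and Whitfield are each on senior status, so the next rule applies.
Among Johansson, Nakamura and Whitfield, alphabetically by surname: Johansson before Nakamura before Whitfield.
Order: Oyelaran, Eriksen, Farouk, Nguyen, Salazar, Johansson, Nakamura, Whitfield.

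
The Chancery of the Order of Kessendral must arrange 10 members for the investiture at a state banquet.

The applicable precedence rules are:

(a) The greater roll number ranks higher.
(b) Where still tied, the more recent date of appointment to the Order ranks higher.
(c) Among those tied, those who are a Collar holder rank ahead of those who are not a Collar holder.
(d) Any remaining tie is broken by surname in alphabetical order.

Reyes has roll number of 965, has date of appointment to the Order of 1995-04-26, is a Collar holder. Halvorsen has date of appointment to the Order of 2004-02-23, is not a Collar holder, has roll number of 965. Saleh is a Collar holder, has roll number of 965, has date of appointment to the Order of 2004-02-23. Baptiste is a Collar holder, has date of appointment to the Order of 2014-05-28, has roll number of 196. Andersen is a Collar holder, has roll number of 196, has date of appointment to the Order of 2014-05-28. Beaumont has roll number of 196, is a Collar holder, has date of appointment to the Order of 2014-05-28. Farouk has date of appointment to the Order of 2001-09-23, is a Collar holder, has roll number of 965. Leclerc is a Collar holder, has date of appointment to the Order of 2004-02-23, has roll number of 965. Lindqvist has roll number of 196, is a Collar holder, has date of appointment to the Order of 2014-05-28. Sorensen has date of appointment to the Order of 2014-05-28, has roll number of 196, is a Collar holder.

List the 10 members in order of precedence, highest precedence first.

Leclerc, Saleh, Halvorsen, Farouk, Reyes, Andersen, Baptiste, Beaumont, Lindqvist, Sorensen

By roll number (higher first): Leclerc, Saleh, Halvorsen, Farouk and Reyes (each 965); then Andersen, Baptiste, Beaumont, Lindqvist and Sorensen (each 196).
Among Leclerc, Saleh, Halvorsen, Farouk and Reyes, by date of appointment to the Order (later first): Leclerc, Saleh and Halvorsen (2004-02-23) before Farouk (2001-09-23) before Reyes (1995-04-26).
Among Leclerc, Saleh and Halvorsen, a Collar holder before not a Collar holder: Leclerc and Saleh (a Collar holder) before Halvorsen (not a Collar holder).
Among Leclerc and Saleh, alphabetically by surname: Leclerc before Saleh.
Andersen, Baptiste, Beaumont, Lindqvist and Sorensen all have date of appointment to the Order 2014-05-28, so the next rule applies.
Andersen, Baptiste, Beaumont, Lindqvist and Sorensen are each a Collar holder, so the next rule applies.
Among Andersen, Baptiste, Beaumont, Lindqvist and Sorensen, alphabetically by surname: Andersen before Baptiste before Beaumont before Lindqvist before Sorensen.
Full order: Leclerc, Saleh, Halvorsen, Farouk, Reyes, Andersen, Baptiste, Beaumont, Lindqvist, Sorensen.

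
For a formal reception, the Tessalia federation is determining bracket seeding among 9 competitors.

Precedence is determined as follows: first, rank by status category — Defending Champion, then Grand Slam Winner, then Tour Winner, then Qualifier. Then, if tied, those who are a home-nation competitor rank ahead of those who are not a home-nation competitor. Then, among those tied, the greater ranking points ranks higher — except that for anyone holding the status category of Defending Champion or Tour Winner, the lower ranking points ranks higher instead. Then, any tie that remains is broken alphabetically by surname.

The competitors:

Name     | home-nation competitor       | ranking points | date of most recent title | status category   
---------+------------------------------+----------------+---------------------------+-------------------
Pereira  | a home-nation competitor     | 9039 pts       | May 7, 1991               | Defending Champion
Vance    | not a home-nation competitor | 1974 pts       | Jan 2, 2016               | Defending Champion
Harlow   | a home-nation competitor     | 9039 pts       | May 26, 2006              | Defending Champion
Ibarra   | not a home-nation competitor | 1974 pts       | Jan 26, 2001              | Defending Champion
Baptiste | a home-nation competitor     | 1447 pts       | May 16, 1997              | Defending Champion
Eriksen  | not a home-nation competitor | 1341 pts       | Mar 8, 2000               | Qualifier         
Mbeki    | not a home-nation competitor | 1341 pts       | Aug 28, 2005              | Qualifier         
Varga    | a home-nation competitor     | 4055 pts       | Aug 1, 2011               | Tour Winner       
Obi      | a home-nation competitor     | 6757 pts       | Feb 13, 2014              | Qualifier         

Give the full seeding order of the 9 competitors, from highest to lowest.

Baptiste, Harlow, Pereira, Ibarra, Vance, Varga, Obi, Eriksen, Mbeki

By status category: Baptiste, Harlow, Pereira, Ibarra and Vance (Defending Champion); then Varga (Tour Winner); then Obi, Eriksen and Mbeki (Qualifier).
Among Baptiste, Harlow, Pereira, Ibarra and Vance, a home-nation competitor before not a home-nation competitor: Baptiste, Harlow and Pereira (a home-nation competitor) before Ibarra and Vance (not a home-nation competitor).
Among Baptiste, Harlow and Pereira, by ranking points (lower first) (reversed rule for this group): Baptiste (1447 pts) before Harlow and Pereira (9039 pts).
Among Harlow and Pereira, alphabetically by surname: Harlow before Pereira.
Ibarra and Vance both have ranking points 1974 pts, so the next rule applies.
Among Ibarra and Vance, alphabetically by surname: Ibarra before Vance.
Among Obi, Eriksen and Mbeki, a home-nation competitor before not a home-nation competitor: Obi (a home-nation competitor) before Eriksen and Mbeki (not a home-nation competitor).
Eriksen and Mbeki both have ranking points 1341 pts, so the next rule applies.
Among Eriksen and Mbeki, alphabetically by surname: Eriksen before Mbeki.
Full order: Baptiste, Harlow, Pereira, Ibarra, Vance, Varga, Obi, Eriksen, Mbeki.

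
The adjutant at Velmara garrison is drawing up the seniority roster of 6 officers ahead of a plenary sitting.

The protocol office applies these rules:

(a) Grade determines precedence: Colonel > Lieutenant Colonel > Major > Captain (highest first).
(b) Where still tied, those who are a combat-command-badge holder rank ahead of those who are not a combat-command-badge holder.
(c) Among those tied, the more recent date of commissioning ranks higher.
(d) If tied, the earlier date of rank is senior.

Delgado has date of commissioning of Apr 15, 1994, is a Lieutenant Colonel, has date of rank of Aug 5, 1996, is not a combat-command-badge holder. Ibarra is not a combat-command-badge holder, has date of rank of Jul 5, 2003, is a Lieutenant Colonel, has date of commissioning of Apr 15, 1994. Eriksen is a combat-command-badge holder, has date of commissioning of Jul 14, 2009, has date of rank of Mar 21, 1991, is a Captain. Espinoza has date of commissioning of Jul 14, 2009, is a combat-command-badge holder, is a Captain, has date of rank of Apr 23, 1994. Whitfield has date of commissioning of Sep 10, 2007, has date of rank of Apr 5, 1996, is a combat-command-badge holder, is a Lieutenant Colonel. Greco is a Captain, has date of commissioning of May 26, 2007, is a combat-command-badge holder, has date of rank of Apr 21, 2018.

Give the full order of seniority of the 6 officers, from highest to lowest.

By grade: Whitfield, Delgado and Ibarra (Lieutenant Colonel); then Eriksen, Espinoza and Greco (Captain).
Among Whitfield, Delgado and Ibarra, a combat-command-badge holder before not a combat-command-badge holder: Whitfield (a combat-command-badge holder) before Delgado and Ibarra (not a combat-command-badge holder).
Delgado and Ibarra both have date of commissioning Apr 15, 1994, so the next rule applies.
Among Delgado and Ibarra, by date of rank (earlier first): Delgado (Aug 5, 1996) before Ibarra (Jul 5, 2003).
Eriksen, Espinoza and Greco are each a combat-command-badge holder, so the next rule applies.
Among Eriksen, Espinoza and Greco, by date of commissioning (later first): Eriksen and Espinoza (Jul 14, 2009) before Greco (May 26, 2007).
Among Eriksen and Espinoza, by date of rank (earlier first): Eriksen (Mar 21, 1991) before Espinoza (Apr 23, 1994).
Full order: Whitfield, Delgado, Ibarra, Eriksen, Espinoza, Greco.

Whitfield, Delgado, Ibarra, Eriksen, Espinoza, Greco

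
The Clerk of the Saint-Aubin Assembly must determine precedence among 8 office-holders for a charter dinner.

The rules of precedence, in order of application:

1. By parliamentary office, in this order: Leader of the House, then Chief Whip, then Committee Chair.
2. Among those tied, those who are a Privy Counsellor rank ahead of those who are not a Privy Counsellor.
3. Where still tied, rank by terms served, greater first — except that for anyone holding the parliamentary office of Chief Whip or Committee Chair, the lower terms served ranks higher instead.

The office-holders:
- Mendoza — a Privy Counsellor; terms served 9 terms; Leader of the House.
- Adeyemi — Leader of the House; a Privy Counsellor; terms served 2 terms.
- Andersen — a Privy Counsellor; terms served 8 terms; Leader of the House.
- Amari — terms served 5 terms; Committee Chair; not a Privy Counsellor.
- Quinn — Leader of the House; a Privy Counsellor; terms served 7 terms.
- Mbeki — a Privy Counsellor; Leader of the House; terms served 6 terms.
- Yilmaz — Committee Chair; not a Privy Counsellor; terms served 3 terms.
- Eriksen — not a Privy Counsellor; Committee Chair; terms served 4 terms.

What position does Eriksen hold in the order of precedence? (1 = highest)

By parliamentary office: Mendoza, Andersen, Quinn, Mbeki and Adeyemi (Leader of the House); then Yilmaz, Eriksen and Amari (Committee Chair).
Mendoza, Andersen, Quinn, Mbeki and Adeyemi are each a Privy Counsellor, so the next rule applies.
Among Mendoza, Andersen, Quinn, Mbeki and Adeyemi, by terms served (higher first): Mendoza (9 terms) before Andersen (8 terms) before Quinn (7 terms) before Mbeki (6 terms) before Adeyemi (2 terms).
Yilmaz, Eriksen and Amari are each not a Privy Counsellor, so the next rule applies.
Among Yilmaz, Eriksen and Amari, by terms served (lower first) (reversed rule for this group): Yilmaz (3 terms) before Eriksen (4 terms) before Amari (5 terms).
Order: Mendoza, Andersen, Quinn, Mbeki, Adeyemi, Yilmaz, Eriksen, Amari. So position 7.

7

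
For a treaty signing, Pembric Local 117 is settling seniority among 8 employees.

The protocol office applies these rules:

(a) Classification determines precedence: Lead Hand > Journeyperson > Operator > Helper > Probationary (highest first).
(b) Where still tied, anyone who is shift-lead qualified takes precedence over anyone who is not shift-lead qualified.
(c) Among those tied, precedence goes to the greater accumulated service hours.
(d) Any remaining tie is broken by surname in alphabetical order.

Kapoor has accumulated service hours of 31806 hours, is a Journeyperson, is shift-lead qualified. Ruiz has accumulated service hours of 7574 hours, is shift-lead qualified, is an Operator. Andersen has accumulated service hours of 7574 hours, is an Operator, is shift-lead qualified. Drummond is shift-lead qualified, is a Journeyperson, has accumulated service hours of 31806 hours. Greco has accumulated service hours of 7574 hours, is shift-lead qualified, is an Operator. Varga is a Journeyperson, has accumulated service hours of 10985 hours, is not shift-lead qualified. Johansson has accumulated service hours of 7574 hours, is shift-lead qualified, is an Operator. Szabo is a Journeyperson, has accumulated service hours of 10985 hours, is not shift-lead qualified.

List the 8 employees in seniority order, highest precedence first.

By classification: Drummond, Kapoor, Szabo and Varga (Journeyperson); then Andersen, Greco, Johansson and Ruiz (Operator).
Among Drummond, Kapoor, Szabo and Varga, shift-lead qualified before not shift-lead qualified: Drummond and Kapoor (shift-lead qualified) before Szabo and Varga (not shift-lead qualified).
Drummond and Kapoor both have accumulated service hours 31806 hours, so the next rule applies.
Among Drummond and Kapoor, alphabetically by surname: Drummond before Kapoor.
Szabo and Varga both have accumulated service hours 10985 hours, so the next rule applies.
Among Szabo and Varga, alphabetically by surname: Szabo before Varga.
Andersen, Greco, Johansson and Ruiz are each shift-lead qualified, so the next rule applies.
Andersen, Greco, Johansson and Ruiz all have accumulated service hours 7574 hours, so the next rule applies.
Among Andersen, Greco, Johansson and Ruiz, alphabetically by surname: Andersen before Greco before Johansson before Ruiz.
Full order: Drummond, Kapoor, Szabo, Varga, Andersen, Greco, Johansson, Ruiz.

Drummond, Kapoor, Szabo, Varga, Andersen, Greco, Johansson, Ruiz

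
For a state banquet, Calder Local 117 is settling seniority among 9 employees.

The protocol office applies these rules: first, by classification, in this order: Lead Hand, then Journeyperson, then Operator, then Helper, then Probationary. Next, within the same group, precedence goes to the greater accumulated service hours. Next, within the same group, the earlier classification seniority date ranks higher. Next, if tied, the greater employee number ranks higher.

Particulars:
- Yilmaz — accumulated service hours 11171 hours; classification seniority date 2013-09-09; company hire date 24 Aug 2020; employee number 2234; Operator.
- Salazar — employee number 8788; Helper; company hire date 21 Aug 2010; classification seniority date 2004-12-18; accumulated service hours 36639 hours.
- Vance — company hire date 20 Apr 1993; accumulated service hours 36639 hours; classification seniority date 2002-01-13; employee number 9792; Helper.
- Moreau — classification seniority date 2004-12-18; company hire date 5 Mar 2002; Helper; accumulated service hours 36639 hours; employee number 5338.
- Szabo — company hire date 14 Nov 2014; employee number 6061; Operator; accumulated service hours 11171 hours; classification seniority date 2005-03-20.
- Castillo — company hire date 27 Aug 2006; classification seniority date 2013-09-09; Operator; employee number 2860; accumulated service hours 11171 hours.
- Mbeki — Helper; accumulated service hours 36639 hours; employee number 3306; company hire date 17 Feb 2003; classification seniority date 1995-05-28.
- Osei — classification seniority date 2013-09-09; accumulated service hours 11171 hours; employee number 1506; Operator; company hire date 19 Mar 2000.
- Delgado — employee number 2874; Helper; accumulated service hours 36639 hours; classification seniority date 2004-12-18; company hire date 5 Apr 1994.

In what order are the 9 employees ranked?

Szabo, Castillo, Yilmaz, Osei, Mbeki, Vance, Salazar, Moreau, Delgado

By classification: Szabo, Castillo, Yilmaz and Osei (Operator); then Mbeki, Vance, Salazar, Moreau and Delgado (Helper).
Szabo, Castillo, Yilmaz and Osei all have accumulated service hours 11171 hours, so the next rule applies.
Among Szabo, Castillo, Yilmaz and Osei, by classification seniority date (earlier first): Szabo (2005-03-20) before Castillo, Yilmaz and Osei (2013-09-09).
Among Castillo, Yilmaz and Osei, by employee number (higher first): Castillo (2860) before Yilmaz (2234) before Osei (1506).
Mbeki, Vance, Salazar, Moreau and Delgado all have accumulated service hours 36639 hours, so the next rule applies.
Among Mbeki, Vance, Salazar, Moreau and Delgado, by classification seniority date (earlier first): Mbeki (1995-05-28) before Vance (2002-01-13) before Salazar, Moreau and Delgado (2004-12-18).
Among Salazar, Moreau and Delgado, by employee number (higher first): Salazar (8788) before Moreau (5338) before Delgado (2874).
Full order: Szabo, Castillo, Yilmaz, Osei, Mbeki, Vance, Salazar, Moreau, Delgado.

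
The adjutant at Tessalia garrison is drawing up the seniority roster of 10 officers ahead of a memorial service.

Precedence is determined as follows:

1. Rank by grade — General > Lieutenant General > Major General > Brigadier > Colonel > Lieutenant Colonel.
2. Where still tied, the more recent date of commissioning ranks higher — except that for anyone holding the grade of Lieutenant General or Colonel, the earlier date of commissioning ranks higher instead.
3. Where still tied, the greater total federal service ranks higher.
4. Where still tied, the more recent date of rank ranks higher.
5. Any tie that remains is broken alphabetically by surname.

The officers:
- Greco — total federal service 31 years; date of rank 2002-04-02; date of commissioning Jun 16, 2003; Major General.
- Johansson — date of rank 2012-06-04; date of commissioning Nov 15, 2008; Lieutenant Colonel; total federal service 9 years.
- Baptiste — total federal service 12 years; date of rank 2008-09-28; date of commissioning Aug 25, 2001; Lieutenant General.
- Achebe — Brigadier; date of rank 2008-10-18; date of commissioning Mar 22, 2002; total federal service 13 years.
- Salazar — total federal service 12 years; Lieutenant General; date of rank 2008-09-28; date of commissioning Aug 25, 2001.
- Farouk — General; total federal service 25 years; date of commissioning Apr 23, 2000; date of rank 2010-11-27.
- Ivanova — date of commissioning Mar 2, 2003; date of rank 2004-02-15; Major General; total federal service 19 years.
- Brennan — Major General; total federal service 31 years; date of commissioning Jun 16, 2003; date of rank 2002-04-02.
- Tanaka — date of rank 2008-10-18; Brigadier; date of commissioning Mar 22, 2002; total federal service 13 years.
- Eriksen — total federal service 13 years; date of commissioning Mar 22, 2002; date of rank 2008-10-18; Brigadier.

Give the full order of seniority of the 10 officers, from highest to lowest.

By grade: Farouk (General); then Baptiste and Salazar (Lieutenant General); then Brennan, Greco and Ivanova (Major General); then Achebe, Eriksen and Tanaka (Brigadier); then Johansson (Lieutenant Colonel).
Baptiste and Salazar both have date of commissioning Aug 25, 2001, so the next rule applies.
Baptiste and Salazar both have total federal service 12 years, so the next rule applies.
Baptiste and Salazar both have date of rank 2008-09-28, so the next rule applies.
Among Baptiste and Salazar, alphabetically by surname: Baptiste before Salazar.
Among Brennan, Greco and Ivanova, by date of commissioning (later first): Brennan and Greco (Jun 16, 2003) before Ivanova (Mar 2, 2003).
Brennan and Greco both have total federal service 31 years, so the next rule applies.
Brennan and Greco both have date of rank 2002-04-02, so the next rule applies.
Among Brennan and Greco, alphabetically by surname: Brennan before Greco.
Achebe, Eriksen and Tanaka all have date of commissioning Mar 22, 2002, so the next rule applies.
Achebe, Eriksen and Tanaka all have total federal service 13 years, so the next rule applies.
Achebe, Eriksen and Tanaka all have date of rank 2008-10-18, so the next rule applies.
Among Achebe, Eriksen and Tanaka, alphabetically by surname: Achebe before Eriksen before Tanaka.
Full order: Farouk, Baptiste, Salazar, Brennan, Greco, Ivanova, Achebe, Eriksen, Tanaka, Johansson.

Farouk, Baptiste, Salazar, Brennan, Greco, Ivanova, Achebe, Eriksen, Tanaka, Johansson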